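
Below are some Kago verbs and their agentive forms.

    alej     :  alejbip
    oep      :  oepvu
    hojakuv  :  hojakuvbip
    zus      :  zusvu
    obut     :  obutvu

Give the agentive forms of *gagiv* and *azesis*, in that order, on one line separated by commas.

gagivbip, azesisvu

The alternation tracks the final consonant of the stem — -vu when the stem ends in a voiceless consonant (*oep*, *zus*, *obut*); -bip when the stem ends in a voiced consonant (*alej*, *hojakuv*).
*gagiv*: final consonant = /v/, voiced → -bip → *gagivbip*.
*azesis* — final consonant /s/ (voiceless) → -vu → *azesisvu*.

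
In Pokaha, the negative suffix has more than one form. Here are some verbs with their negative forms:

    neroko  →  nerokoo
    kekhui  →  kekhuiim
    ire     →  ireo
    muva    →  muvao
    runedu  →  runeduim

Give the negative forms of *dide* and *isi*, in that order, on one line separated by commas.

dideo, isiim

The alternation tracks the last vowel of the stem — -im when the last vowel of the stem is a high vowel (*kekhui*, *runedu*); -o when the last vowel of the stem is a non-high vowel (*neroko*, *ire*, *muva*).
*dide* — last vowel /e/ (a non-high vowel) → -o → *dideo*.
The last vowel of *isi* is /i/, which is a high vowel, so the suffix is -im, giving *isiim*.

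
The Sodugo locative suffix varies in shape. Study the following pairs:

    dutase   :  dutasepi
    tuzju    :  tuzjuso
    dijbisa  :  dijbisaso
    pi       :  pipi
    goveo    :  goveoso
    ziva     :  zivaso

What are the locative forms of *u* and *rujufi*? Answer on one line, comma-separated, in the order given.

The suffix is conditioned by the last vowel: -pi when the last vowel of the stem is a front vowel (*dutase*, *pi*); -so when the last vowel of the stem is a back vowel (*tuzju*, *dijbisa*, *goveo*, *ziva*).
*u* — last vowel /u/ (a back vowel) → -so → *uso*.
The last vowel of *rujufi* is /i/, which is a front vowel, so the suffix is -pi, giving *rujufipi*.

uso, rujufipi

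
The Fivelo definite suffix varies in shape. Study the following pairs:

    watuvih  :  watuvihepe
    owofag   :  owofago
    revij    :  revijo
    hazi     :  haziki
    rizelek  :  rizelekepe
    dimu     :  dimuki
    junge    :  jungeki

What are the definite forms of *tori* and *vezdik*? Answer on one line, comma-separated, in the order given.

The pattern is voicing of the final sound: -epe when the stem ends in a voiceless consonant (*watuvih*, *rizelek*); -o when the stem ends in a voiced consonant (*owofag*, *revij*); -ki when the stem ends in a vowel (*hazi*, *dimu*, *junge*).
Since the final sound of *tori* is /i/ (a vowel), it takes -ki, giving *toriki*.
*vezdik* — final sound /k/ (a voiceless consonant) → -epe → *vezdikepe*.

toriki, vezdikepe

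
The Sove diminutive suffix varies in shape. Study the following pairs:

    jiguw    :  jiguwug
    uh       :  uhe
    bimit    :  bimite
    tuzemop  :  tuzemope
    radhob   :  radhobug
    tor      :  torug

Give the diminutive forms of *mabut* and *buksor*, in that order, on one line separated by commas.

mabute, buksorug

The pattern is voicing of the final consonant: -e when the stem ends in a voiceless consonant (*uh*, *bimit*, *tuzemop*); -ug when the stem ends in a voiced consonant (*jiguw*, *radhob*, *tor*).
Since the final consonant of *mabut* is /t/ (voiceless), it takes -e, giving *mabute*.
The final consonant of *buksor* is /r/, which is voiced, so the suffix is -ug, giving *buksorug*.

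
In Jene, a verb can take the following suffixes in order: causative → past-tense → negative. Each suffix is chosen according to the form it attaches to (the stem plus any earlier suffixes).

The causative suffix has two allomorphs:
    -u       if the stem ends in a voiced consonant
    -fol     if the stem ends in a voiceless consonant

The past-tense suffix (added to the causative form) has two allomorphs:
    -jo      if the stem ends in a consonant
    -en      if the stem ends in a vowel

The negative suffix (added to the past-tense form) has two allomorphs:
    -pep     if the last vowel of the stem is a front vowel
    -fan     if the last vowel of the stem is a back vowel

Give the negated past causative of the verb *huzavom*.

huzavomuenpep

*huzavom*: final consonant = /m/, voiced → -u → *huzavomu*.
The causative form *huzavomu*: final sound = /u/, a vowel → -en → *huzavomuen*.
The past-tense form *huzavomuen*: last vowel = /e/, a front vowel → -pep → *huzavomuenpep*.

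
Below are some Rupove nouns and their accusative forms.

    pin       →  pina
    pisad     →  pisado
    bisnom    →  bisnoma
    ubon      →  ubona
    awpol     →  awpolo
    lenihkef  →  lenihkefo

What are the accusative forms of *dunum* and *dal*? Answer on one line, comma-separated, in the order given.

dunuma, dalo

The pattern is nasality of the final consonant: -a when the stem ends in a nasal (*pin*, *bisnom*, *ubon*); -o when the stem ends in a non-nasal consonant (*pisad*, *awpol*, *lenihkef*).
Since the final consonant of *dunum* is /m/ (a nasal), it takes -a, giving *dunuma*.
The final consonant of *dal* is /l/, which is non-nasal, so the suffix is -o, giving *dalo*.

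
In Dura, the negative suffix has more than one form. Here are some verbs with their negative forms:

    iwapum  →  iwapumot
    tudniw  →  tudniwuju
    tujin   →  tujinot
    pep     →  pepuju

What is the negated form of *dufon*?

dufonot

The alternation tracks the final consonant of the stem — -ot when the stem ends in a nasal (*iwapum*, *tujin*); -uju when the stem ends in a non-nasal consonant (*tudniw*, *pep*).
The final consonant of *dufon* is /n/, which is a nasal, so the suffix is -ot, giving *dufonot*.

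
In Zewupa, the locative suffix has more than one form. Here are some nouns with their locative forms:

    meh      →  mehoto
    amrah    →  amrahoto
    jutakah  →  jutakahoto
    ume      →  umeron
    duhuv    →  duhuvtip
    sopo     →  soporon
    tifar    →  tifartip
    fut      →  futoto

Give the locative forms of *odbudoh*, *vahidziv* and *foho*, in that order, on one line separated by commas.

The alternation tracks the final sound of the stem — -oto when the stem ends in a voiceless consonant (*meh*, *amrah*, *jutakah*, *fut*); -tip when the stem ends in a voiced consonant (*duhuv*, *tifar*); -ron when the stem ends in a vowel (*ume*, *sopo*).
The final sound of *odbudoh* is /h/, which is a voiceless consonant, so the suffix is -oto, giving *odbudohoto*.
*vahidziv* — final sound /v/ (a voiced consonant) → -tip → *vahidzivtip*.
Since the final sound of *foho* is /o/ (a vowel), it takes -ron, giving *fohoron*.

odbudohoto, vahidzivtip, fohoron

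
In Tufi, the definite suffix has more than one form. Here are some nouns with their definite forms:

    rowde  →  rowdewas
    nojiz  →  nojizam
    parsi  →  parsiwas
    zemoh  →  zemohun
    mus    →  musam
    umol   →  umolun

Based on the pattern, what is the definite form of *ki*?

Looking at the final sound of each stem: -am when the stem ends in a sibilant (*nojiz*, *mus*); -un when the stem ends in a non-sibilant consonant (*zemoh*, *umol*); -was when the stem ends in a vowel (*rowde*, *parsi*).
The final sound of *ki* is /i/, which is a vowel, so the suffix is -was, giving *kiwas*.

kiwas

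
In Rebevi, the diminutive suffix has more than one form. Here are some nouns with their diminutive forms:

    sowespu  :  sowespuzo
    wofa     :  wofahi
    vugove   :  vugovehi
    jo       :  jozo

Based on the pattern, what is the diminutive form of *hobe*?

hobehi

The alternation tracks the last vowel of the stem — -zo when the last vowel of the stem is a rounded vowel (*sowespu*, *jo*); -hi when the last vowel of the stem is an unrounded vowel (*wofa*, *vugove*).
The last vowel of *hobe* is /e/, which is an unrounded vowel, so the suffix is -hi, giving *hobehi*.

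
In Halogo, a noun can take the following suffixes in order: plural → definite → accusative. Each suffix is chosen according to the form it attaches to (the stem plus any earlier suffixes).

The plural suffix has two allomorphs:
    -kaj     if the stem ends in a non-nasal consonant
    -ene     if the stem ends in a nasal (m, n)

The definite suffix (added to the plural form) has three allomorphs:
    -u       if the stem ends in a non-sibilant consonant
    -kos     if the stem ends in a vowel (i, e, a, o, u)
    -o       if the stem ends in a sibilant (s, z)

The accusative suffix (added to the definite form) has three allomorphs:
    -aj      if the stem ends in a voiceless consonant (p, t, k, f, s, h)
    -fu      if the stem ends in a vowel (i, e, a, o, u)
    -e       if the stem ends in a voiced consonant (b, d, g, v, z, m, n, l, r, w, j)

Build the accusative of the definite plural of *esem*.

esemenekosaj

*esem* — final consonant /m/ (a nasal) → -ene → *esemene*.
The plural form *esemene*: final sound = /e/, a vowel → -kos → *esemenekos*.
The definite form *esemenekos*: final sound = /s/, a voiceless consonant → -aj → *esemenekosaj*.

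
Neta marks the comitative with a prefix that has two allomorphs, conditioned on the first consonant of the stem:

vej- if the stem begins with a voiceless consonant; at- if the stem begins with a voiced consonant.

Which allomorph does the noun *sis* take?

vej-

Since the first consonant of *sis* is /s/ (voiceless), it takes vej-.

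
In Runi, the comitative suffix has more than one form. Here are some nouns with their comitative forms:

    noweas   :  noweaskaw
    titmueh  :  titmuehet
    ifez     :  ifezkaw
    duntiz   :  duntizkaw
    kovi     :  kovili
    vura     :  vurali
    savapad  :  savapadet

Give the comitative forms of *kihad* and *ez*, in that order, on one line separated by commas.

kihadet, ezkaw

Looking at the final sound of each stem: -kaw when the stem ends in a sibilant (*noweas*, *ifez*, *duntiz*); -et when the stem ends in a non-sibilant consonant (*titmueh*, *savapad*); -li when the stem ends in a vowel (*kovi*, *vura*).
*kihad* — final sound /d/ (a non-sibilant consonant) → -et → *kihadet*.
*ez* — final sound /z/ (a sibilant) → -kaw → *ezkaw*.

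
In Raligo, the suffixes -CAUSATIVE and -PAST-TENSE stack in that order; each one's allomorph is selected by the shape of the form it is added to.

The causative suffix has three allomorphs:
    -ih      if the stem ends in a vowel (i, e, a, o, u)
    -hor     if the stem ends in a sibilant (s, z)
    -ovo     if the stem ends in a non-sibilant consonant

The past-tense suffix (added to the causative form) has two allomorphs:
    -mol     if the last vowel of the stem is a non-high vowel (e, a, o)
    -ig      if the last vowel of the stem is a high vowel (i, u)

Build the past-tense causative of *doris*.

*doris*: final sound = /s/, a sibilant → -hor → *dorishor*.
Since the last vowel of the causative form *dorishor* is /o/ (a non-high vowel), it takes -mol, giving *dorishormol*.

dorishormol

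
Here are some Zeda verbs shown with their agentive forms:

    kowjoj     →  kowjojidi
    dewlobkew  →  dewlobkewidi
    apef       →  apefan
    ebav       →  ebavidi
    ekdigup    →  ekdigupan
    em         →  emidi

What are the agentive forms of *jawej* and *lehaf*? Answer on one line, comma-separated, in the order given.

jawejidi, lehafan

Looking at the final consonant of each stem: -an when the stem ends in a voiceless consonant (*apef*, *ekdigup*); -idi when the stem ends in a voiced consonant (*kowjoj*, *dewlobkew*, *ebav*, *em*).
*jawej*: final consonant = /j/, voiced → -idi → *jawejidi*.
The final consonant of *lehaf* is /f/, which is voiceless, so the suffix is -an, giving *lehafan*.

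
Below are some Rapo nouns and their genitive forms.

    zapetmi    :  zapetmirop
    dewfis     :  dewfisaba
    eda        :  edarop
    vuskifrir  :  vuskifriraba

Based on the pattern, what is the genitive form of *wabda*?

The suffix is conditioned by the final sound: -aba when the stem ends in a consonant (*dewfis*, *vuskifrir*); -rop when the stem ends in a vowel (*zapetmi*, *eda*).
The final sound of *wabda* is /a/, which is a vowel, so the suffix is -rop, giving *wabdarop*.

wabdarop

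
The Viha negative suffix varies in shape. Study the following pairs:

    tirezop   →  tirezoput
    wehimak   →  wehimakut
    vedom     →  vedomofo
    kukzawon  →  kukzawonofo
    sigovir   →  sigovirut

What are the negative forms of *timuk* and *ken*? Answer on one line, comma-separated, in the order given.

timukut, kenofo

Looking at the final consonant of each stem: -ofo when the stem ends in a nasal (*vedom*, *kukzawon*); -ut when the stem ends in a non-nasal consonant (*tirezop*, *wehimak*, *sigovir*).
*timuk*: final consonant = /k/, non-nasal → -ut → *timukut*.
Since the final consonant of *ken* is /n/ (a nasal), it takes -ofo, giving *kenofo*.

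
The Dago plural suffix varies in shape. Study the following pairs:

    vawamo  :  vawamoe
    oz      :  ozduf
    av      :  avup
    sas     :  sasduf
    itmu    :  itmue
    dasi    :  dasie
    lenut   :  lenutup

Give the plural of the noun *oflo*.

ofloe

The alternation tracks the final sound of the stem — -duf when the stem ends in a sibilant (*oz*, *sas*); -up when the stem ends in a non-sibilant consonant (*av*, *lenut*); -e when the stem ends in a vowel (*vawamo*, *itmu*, *dasi*).
*oflo* — final sound /o/ (a vowel) → -e → *ofloe*.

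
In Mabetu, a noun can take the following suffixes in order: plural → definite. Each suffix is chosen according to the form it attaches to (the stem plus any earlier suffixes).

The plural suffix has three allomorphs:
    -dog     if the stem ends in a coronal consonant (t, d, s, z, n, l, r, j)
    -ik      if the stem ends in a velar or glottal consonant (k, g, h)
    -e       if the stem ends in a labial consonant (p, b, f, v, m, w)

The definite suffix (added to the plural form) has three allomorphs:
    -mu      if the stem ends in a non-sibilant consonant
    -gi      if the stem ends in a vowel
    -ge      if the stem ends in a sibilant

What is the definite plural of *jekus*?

Since the final consonant of *jekus* is /s/ (coronal), it takes -dog, giving *jekusdog*.
The plural form *jekusdog* — final sound /g/ (a non-sibilant consonant) → -mu → *jekusdogmu*.

jekusdogmu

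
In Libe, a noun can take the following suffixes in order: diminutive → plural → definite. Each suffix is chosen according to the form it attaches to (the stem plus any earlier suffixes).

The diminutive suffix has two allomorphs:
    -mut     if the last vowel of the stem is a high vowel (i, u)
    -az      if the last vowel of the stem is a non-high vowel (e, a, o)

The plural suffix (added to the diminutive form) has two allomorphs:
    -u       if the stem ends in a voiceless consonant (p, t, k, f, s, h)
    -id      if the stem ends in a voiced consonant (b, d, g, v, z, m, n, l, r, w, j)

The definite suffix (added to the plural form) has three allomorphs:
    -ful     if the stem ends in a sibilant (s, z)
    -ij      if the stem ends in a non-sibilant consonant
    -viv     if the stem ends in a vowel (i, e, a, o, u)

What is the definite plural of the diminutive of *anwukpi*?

anwukpimutuviv

*anwukpi*: last vowel = /i/, a high vowel → -mut → *anwukpimut*.
The final consonant of the diminutive form *anwukpimut* is /t/, which is voiceless, so the plural suffix is -u, giving *anwukpimutu*.
Since the final sound of the plural form *anwukpimutu* is /u/ (a vowel), it takes -viv, giving *anwukpimutuviv*.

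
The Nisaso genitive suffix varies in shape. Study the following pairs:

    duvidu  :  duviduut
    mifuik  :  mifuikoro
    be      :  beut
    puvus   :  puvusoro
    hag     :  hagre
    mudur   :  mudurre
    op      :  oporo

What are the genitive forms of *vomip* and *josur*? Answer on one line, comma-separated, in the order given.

vomiporo, josurre

The pattern is voicing of the final sound: -oro when the stem ends in a voiceless consonant (*mifuik*, *puvus*, *op*); -re when the stem ends in a voiced consonant (*hag*, *mudur*); -ut when the stem ends in a vowel (*duvidu*, *be*).
*vomip* — final sound /p/ (a voiceless consonant) → -oro → *vomiporo*.
*josur*: final sound = /r/, a voiced consonant → -re → *josurre*.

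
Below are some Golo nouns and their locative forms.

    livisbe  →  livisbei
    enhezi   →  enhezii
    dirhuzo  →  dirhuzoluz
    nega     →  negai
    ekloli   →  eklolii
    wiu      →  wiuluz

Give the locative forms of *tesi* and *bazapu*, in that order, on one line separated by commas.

tesii, bazapuluz

The pattern is rounding harmony: -luz when the last vowel of the stem is a rounded vowel (*dirhuzo*, *wiu*); -i when the last vowel of the stem is an unrounded vowel (*livisbe*, *enhezi*, *nega*, *ekloli*).
*tesi*: last vowel = /i/, an unrounded vowel → -i → *tesii*.
The last vowel of *bazapu* is /u/, which is a rounded vowel, so the suffix is -luz, giving *bazapuluz*.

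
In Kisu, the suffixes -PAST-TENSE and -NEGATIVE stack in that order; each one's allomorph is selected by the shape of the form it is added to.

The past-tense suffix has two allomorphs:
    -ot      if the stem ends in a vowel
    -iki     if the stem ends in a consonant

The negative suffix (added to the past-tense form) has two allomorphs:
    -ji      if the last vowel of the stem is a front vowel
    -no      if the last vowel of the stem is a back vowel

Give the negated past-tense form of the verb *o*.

*o*: final sound = /o/, a vowel → -ot → *oot*.
Since the last vowel of the past-tense form *oot* is /o/ (a back vowel), it takes -no, giving *ootno*.

ootno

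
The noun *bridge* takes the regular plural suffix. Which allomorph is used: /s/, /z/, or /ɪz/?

The stem *bridge* ends in a sibilant (/s, z, ʃ, ʒ, tʃ, dʒ/).
The plural suffix surfaces as /ɪz/ after sibilants, /s/ after other voiceless consonants, and /z/ after other voiced sounds.
So the plural -s on *bridge* is pronounced /ɪz/.

/ɪz/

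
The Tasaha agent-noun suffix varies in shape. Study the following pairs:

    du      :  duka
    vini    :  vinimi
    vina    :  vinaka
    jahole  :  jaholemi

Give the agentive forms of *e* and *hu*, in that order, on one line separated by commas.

The pattern is front/back vowel harmony: -mi when the last vowel of the stem is a front vowel (*vini*, *jahole*); -ka when the last vowel of the stem is a back vowel (*du*, *vina*).
*e*: last vowel = /e/, a front vowel → -mi → *emi*.
Since the last vowel of *hu* is /u/ (a back vowel), it takes -ka, giving *huka*.

emi, huka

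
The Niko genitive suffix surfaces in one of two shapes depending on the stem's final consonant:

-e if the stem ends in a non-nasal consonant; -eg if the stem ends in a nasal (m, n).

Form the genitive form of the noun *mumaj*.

mumaje

Since the final consonant of *mumaj* is /j/ (non-nasal), it takes -e, giving *mumaje*.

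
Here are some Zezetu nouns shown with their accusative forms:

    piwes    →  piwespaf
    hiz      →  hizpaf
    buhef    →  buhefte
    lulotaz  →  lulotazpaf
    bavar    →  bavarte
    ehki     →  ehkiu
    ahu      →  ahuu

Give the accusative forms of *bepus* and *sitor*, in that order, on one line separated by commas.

bepuspaf, sitorte

The pattern is sibilance of the final sound: -paf when the stem ends in a sibilant (*piwes*, *hiz*, *lulotaz*); -te when the stem ends in a non-sibilant consonant (*buhef*, *bavar*); -u when the stem ends in a vowel (*ehki*, *ahu*).
*bepus*: final sound = /s/, a sibilant → -paf → *bepuspaf*.
*sitor* — final sound /r/ (a non-sibilant consonant) → -te → *sitorte*.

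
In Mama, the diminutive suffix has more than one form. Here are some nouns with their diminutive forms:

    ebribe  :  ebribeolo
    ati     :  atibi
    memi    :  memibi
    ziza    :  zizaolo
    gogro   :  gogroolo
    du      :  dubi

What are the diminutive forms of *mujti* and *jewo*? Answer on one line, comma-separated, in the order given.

mujtibi, jewoolo

The alternation tracks the last vowel of the stem — -bi when the last vowel of the stem is a high vowel (*ati*, *memi*, *du*); -olo when the last vowel of the stem is a non-high vowel (*ebribe*, *ziza*, *gogro*).
The last vowel of *mujti* is /i/, which is a high vowel, so the suffix is -bi, giving *mujtibi*.
*jewo*: last vowel = /o/, a non-high vowel → -olo → *jewoolo*.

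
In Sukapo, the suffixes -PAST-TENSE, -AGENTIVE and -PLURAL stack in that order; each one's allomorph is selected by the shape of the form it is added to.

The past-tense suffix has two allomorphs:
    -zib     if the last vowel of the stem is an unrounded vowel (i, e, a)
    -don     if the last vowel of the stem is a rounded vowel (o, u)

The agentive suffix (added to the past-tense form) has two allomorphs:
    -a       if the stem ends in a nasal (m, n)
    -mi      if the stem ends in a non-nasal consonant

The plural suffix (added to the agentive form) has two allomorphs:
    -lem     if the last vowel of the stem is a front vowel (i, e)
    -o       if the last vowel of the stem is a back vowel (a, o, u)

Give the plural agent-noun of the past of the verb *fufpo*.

*fufpo* — last vowel /o/ (a rounded vowel) → -don → *fufpodon*.
The final consonant of the past-tense form *fufpodon* is /n/, which is a nasal, so the agentive suffix is -a, giving *fufpodona*.
The agentive form *fufpodona* — last vowel /a/ (a back vowel) → -o → *fufpodonao*.

fufpodonao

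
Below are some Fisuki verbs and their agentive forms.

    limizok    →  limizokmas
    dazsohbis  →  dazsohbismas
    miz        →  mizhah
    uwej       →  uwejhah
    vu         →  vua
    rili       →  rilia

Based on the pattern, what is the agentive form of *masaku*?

masakua

The pattern is voicing of the final sound: -mas when the stem ends in a voiceless consonant (*limizok*, *dazsohbis*); -hah when the stem ends in a voiced consonant (*miz*, *uwej*); -a when the stem ends in a vowel (*vu*, *rili*).
*masaku*: final sound = /u/, a vowel → -a → *masakua*.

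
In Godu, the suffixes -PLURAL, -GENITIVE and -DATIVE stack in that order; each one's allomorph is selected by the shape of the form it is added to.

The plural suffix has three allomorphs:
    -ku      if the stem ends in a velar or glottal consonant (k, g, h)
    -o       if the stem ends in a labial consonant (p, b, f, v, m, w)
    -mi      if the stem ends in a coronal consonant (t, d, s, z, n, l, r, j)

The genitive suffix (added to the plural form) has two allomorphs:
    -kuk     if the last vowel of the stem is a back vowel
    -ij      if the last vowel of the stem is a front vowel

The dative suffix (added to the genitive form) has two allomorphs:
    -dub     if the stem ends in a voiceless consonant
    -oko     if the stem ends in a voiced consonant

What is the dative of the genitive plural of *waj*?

The final consonant of *waj* is /j/, which is coronal, so the plural suffix is -mi, giving *wajmi*.
The plural form *wajmi* — last vowel /i/ (a front vowel) → -ij → *wajmiij*.
The genitive form *wajmiij* — final consonant /j/ (voiced) → -oko → *wajmiijoko*.

wajmiijoko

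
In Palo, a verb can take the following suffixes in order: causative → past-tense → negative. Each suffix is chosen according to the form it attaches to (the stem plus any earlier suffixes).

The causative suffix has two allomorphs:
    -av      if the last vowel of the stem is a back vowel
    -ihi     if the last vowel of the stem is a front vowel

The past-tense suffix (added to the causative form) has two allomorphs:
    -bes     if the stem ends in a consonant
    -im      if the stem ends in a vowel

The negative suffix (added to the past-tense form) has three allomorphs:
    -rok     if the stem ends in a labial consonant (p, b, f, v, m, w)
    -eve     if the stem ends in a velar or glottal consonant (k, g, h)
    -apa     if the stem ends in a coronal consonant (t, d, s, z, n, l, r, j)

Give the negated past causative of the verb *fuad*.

fuadavbesapa

Since the last vowel of *fuad* is /a/ (a back vowel), it takes -av, giving *fuadav*.
Since the final sound of the causative form *fuadav* is /v/ (a consonant), it takes -bes, giving *fuadavbes*.
The final consonant of the past-tense form *fuadavbes* is /s/, which is coronal, so the negative suffix is -apa, giving *fuadavbesapa*.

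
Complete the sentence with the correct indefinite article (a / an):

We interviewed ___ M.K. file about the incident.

The indefinite article is chosen by the initial *sound* of the following word, not its spelling.
The initialism *M.K.* is read letter by letter; the first letter, M, is pronounced /ɛm/, which begins with a vowel sound.
So the article is *an*: We interviewed an M.K. file about the incident.

an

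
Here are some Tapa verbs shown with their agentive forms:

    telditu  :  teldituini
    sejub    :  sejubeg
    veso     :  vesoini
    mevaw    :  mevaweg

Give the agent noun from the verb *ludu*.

The suffix is conditioned by the final sound: -eg when the stem ends in a consonant (*sejub*, *mevaw*); -ini when the stem ends in a vowel (*telditu*, *veso*).
The final sound of *ludu* is /u/, which is a vowel, so the suffix is -ini, giving *luduini*.

luduini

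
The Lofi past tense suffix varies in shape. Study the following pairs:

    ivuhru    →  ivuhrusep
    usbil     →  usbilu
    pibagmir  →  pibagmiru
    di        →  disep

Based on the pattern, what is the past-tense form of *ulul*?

ululu

Looking at the final sound of each stem: -u when the stem ends in a consonant (*usbil*, *pibagmir*); -sep when the stem ends in a vowel (*ivuhru*, *di*).
*ulul* — final sound /l/ (a consonant) → -u → *ululu*.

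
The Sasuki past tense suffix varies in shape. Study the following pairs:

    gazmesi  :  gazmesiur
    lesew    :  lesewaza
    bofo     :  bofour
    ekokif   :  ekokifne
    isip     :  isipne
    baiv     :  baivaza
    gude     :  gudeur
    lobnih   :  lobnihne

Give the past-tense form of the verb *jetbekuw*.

jetbekuwaza

Looking at the final sound of each stem: -ne when the stem ends in a voiceless consonant (*ekokif*, *isip*, *lobnih*); -aza when the stem ends in a voiced consonant (*lesew*, *baiv*); -ur when the stem ends in a vowel (*gazmesi*, *bofo*, *gude*).
The final sound of *jetbekuw* is /w/, which is a voiced consonant, so the suffix is -aza, giving *jetbekuwaza*.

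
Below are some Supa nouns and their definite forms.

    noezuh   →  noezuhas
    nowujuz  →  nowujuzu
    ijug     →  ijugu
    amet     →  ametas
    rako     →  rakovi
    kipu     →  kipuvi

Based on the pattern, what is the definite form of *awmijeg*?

The alternation tracks the final sound of the stem — -as when the stem ends in a voiceless consonant (*noezuh*, *amet*); -u when the stem ends in a voiced consonant (*nowujuz*, *ijug*); -vi when the stem ends in a vowel (*rako*, *kipu*).
Since the final sound of *awmijeg* is /g/ (a voiced consonant), it takes -u, giving *awmijegu*.

awmijegu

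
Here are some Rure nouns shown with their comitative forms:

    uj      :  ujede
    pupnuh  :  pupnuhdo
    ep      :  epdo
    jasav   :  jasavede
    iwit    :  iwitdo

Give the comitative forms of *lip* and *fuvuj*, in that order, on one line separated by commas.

Looking at the final consonant of each stem: -do when the stem ends in a voiceless consonant (*pupnuh*, *ep*, *iwit*); -ede when the stem ends in a voiced consonant (*uj*, *jasav*).
*lip* — final consonant /p/ (voiceless) → -do → *lipdo*.
*fuvuj*: final consonant = /j/, voiced → -ede → *fuvujede*.

lipdo, fuvujede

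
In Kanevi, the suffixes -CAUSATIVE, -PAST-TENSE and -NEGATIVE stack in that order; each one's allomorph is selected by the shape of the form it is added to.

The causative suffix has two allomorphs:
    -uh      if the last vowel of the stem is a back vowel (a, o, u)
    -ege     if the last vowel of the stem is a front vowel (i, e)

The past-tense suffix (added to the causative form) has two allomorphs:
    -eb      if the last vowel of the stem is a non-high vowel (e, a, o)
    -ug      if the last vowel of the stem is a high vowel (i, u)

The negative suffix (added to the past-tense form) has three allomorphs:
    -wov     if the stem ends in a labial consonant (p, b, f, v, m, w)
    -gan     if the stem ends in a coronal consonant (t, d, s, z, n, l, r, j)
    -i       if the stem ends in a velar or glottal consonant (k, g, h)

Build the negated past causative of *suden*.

Since the last vowel of *suden* is /e/ (a front vowel), it takes -ege, giving *sudenege*.
Since the last vowel of the causative form *sudenege* is /e/ (a non-high vowel), it takes -eb, giving *sudenegeeb*.
The final consonant of the past-tense form *sudenegeeb* is /b/, which is labial, so the negative suffix is -wov, giving *sudenegeebwov*.

sudenegeebwov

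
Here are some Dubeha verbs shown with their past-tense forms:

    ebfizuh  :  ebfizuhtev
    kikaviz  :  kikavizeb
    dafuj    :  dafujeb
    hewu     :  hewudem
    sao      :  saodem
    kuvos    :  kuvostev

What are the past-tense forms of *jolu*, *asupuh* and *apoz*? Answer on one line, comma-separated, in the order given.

The alternation tracks the final sound of the stem — -tev when the stem ends in a voiceless consonant (*ebfizuh*, *kuvos*); -eb when the stem ends in a voiced consonant (*kikaviz*, *dafuj*); -dem when the stem ends in a vowel (*hewu*, *sao*).
*jolu* — final sound /u/ (a vowel) → -dem → *joludem*.
*asupuh*: final sound = /h/, a voiceless consonant → -tev → *asupuhtev*.
Since the final sound of *apoz* is /z/ (a voiced consonant), it takes -eb, giving *apozeb*.

joludem, asupuhtev, apozeb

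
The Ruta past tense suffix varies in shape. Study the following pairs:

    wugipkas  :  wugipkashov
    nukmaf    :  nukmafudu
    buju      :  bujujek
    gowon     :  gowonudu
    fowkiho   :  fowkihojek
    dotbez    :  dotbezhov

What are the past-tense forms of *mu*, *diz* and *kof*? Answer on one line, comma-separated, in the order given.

The suffix is conditioned by the final sound: -hov when the stem ends in a sibilant (*wugipkas*, *dotbez*); -udu when the stem ends in a non-sibilant consonant (*nukmaf*, *gowon*); -jek when the stem ends in a vowel (*buju*, *fowkiho*).
*mu*: final sound = /u/, a vowel → -jek → *mujek*.
The final sound of *diz* is /z/, which is a sibilant, so the suffix is -hov, giving *dizhov*.
*kof* — final sound /f/ (a non-sibilant consonant) → -udu → *kofudu*.

mujek, dizhov, kofudu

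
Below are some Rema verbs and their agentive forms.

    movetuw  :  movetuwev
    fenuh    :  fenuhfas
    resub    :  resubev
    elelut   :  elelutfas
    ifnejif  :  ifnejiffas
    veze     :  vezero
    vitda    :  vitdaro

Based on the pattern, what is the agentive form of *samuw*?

samuwev

The pattern is voicing of the final sound: -fas when the stem ends in a voiceless consonant (*fenuh*, *elelut*, *ifnejif*); -ev when the stem ends in a voiced consonant (*movetuw*, *resub*); -ro when the stem ends in a vowel (*veze*, *vitda*).
Since the final sound of *samuw* is /w/ (a voiced consonant), it takes -ev, giving *samuwev*.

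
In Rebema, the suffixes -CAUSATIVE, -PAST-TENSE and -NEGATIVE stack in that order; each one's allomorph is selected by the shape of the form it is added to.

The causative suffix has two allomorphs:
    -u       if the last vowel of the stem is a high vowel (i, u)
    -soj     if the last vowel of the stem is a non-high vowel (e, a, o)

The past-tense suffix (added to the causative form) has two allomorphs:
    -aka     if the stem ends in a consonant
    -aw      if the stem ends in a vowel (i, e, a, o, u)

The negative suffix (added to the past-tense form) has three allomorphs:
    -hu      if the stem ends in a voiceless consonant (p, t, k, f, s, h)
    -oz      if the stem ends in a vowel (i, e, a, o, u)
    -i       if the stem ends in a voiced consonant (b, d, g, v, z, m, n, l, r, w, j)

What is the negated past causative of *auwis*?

The last vowel of *auwis* is /i/, which is a high vowel, so the causative suffix is -u, giving *auwisu*.
Since the final sound of the causative form *auwisu* is /u/ (a vowel), it takes -aw, giving *auwisuaw*.
The past-tense form *auwisuaw*: final sound = /w/, a voiced consonant → -i → *auwisuawi*.

auwisuawi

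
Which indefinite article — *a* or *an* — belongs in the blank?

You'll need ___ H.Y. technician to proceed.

The indefinite article is chosen by the initial *sound* of the following word, not its spelling.
The initialism *H.Y.* is read letter by letter; the first letter, H, is pronounced /eɪtʃ/, which begins with a vowel sound.
So the article is *an*: You'll need an H.Y. technician to proceed.

an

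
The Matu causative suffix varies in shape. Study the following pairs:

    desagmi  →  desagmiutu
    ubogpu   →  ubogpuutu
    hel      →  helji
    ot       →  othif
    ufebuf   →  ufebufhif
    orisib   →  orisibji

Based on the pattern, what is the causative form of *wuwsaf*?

wuwsafhif

The suffix is conditioned by the final sound: -hif when the stem ends in a voiceless consonant (*ot*, *ufebuf*); -ji when the stem ends in a voiced consonant (*hel*, *orisib*); -utu when the stem ends in a vowel (*desagmi*, *ubogpu*).
*wuwsaf* — final sound /f/ (a voiceless consonant) → -hif → *wuwsafhif*.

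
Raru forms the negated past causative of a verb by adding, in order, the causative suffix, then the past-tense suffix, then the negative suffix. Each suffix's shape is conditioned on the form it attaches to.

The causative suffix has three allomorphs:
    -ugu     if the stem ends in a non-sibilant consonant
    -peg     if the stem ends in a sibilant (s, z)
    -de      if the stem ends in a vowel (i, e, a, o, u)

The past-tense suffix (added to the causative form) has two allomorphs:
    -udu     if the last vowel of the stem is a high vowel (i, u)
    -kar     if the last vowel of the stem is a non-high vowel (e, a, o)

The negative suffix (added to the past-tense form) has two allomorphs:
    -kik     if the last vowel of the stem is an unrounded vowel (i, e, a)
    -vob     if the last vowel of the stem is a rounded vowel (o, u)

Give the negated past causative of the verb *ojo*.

ojodekarkik

The final sound of *ojo* is /o/, which is a vowel, so the causative suffix is -de, giving *ojode*.
Since the last vowel of the causative form *ojode* is /e/ (a non-high vowel), it takes -kar, giving *ojodekar*.
The past-tense form *ojodekar*: last vowel = /a/, an unrounded vowel → -kik → *ojodekarkik*.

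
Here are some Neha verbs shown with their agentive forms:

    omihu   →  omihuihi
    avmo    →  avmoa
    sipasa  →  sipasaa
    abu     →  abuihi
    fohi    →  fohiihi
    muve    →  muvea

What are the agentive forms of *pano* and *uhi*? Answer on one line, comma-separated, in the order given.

The pattern is height harmony: -ihi when the last vowel of the stem is a high vowel (*omihu*, *abu*, *fohi*); -a when the last vowel of the stem is a non-high vowel (*avmo*, *sipasa*, *muve*).
*pano* — last vowel /o/ (a non-high vowel) → -a → *panoa*.
*uhi*: last vowel = /i/, a high vowel → -ihi → *uhiihi*.

panoa, uhiihi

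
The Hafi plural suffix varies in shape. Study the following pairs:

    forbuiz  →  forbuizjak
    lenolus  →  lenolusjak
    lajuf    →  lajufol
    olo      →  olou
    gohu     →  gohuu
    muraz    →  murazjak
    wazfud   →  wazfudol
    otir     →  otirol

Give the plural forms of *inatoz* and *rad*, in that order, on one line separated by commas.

inatozjak, radol

The suffix is conditioned by the final sound: -jak when the stem ends in a sibilant (*forbuiz*, *lenolus*, *muraz*); -ol when the stem ends in a non-sibilant consonant (*lajuf*, *wazfud*, *otir*); -u when the stem ends in a vowel (*olo*, *gohu*).
*inatoz*: final sound = /z/, a sibilant → -jak → *inatozjak*.
Since the final sound of *rad* is /d/ (a non-sibilant consonant), it takes -ol, giving *radol*.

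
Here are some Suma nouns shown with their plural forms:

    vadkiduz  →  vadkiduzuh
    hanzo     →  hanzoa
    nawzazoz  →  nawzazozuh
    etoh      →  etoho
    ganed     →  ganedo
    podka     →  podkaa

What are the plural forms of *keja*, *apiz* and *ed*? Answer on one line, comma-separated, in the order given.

kejaa, apizuh, edo

The alternation tracks the final sound of the stem — -uh when the stem ends in a sibilant (*vadkiduz*, *nawzazoz*); -o when the stem ends in a non-sibilant consonant (*etoh*, *ganed*); -a when the stem ends in a vowel (*hanzo*, *podka*).
Since the final sound of *keja* is /a/ (a vowel), it takes -a, giving *kejaa*.
*apiz* — final sound /z/ (a sibilant) → -uh → *apizuh*.
Since the final sound of *ed* is /d/ (a non-sibilant consonant), it takes -o, giving *edo*.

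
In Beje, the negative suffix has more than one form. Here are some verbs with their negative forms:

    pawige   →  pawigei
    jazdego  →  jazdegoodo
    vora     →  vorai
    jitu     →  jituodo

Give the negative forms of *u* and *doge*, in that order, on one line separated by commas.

The alternation tracks the last vowel of the stem — -odo when the last vowel of the stem is a rounded vowel (*jazdego*, *jitu*); -i when the last vowel of the stem is an unrounded vowel (*pawige*, *vora*).
*u*: last vowel = /u/, a rounded vowel → -odo → *uodo*.
*doge* — last vowel /e/ (an unrounded vowel) → -i → *dogei*.

uodo, dogei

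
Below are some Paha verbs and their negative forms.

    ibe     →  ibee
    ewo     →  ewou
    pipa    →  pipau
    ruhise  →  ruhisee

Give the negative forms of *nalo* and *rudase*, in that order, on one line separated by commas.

nalou, rudasee

The alternation tracks the last vowel of the stem — -e when the last vowel of the stem is a front vowel (*ibe*, *ruhise*); -u when the last vowel of the stem is a back vowel (*ewo*, *pipa*).
*nalo* — last vowel /o/ (a back vowel) → -u → *nalou*.
*rudase* — last vowel /e/ (a front vowel) → -e → *rudasee*.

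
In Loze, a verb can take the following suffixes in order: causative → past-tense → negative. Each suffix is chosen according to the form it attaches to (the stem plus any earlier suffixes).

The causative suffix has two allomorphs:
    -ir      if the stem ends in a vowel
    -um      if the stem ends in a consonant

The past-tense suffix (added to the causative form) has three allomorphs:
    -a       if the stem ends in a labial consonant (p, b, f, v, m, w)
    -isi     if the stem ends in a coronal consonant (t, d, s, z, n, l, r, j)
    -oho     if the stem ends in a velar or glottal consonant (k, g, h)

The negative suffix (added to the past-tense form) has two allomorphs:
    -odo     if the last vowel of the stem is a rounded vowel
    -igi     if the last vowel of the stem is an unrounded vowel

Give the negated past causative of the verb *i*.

*i* — final sound /i/ (a vowel) → -ir → *iir*.
The final consonant of the causative form *iir* is /r/, which is coronal, so the past-tense suffix is -isi, giving *iirisi*.
The past-tense form *iirisi*: last vowel = /i/, an unrounded vowel → -igi → *iirisiigi*.

iirisiigi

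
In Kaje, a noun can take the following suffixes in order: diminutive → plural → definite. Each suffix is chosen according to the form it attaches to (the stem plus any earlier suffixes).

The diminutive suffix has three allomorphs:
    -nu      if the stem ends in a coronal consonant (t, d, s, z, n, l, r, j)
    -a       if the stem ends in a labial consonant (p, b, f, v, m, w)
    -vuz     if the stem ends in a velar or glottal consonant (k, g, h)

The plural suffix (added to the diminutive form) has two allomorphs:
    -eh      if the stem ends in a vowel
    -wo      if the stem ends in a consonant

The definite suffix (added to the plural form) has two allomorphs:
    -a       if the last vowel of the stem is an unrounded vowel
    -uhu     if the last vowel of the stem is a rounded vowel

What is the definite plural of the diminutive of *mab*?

Since the final consonant of *mab* is /b/ (labial), it takes -a, giving *maba*.
The final sound of the diminutive form *maba* is /a/, which is a vowel, so the plural suffix is -eh, giving *mabaeh*.
The plural form *mabaeh*: last vowel = /e/, an unrounded vowel → -a → *mabaeha*.

mabaeha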